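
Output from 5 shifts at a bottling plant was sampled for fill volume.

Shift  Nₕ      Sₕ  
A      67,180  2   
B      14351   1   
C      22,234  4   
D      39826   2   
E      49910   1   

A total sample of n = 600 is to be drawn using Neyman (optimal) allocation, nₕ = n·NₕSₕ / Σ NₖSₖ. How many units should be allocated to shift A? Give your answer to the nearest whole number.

A: NₕSₕ = 67180·2 = 134360
B: NₕSₕ = 14351·1 = 14351
C: NₕSₕ = 22234·4 = 88936
D: NₕSₕ = 39826·2 = 79652
E: NₕSₕ = 49910·1 = 49910
Σ NₕSₕ = 367209.
n_A = 600·134360/367209 = 219.537... → 220.

220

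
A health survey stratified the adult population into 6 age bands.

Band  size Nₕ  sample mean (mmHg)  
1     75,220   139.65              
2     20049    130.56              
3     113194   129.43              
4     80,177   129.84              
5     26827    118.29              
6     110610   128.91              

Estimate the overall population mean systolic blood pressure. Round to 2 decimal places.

130.53

N = 426077; weights Wₕ = Nₕ/N = (0.1765, 0.0471, 0.2657, 0.1882, 0.0630, 0.2596).
x̄_st = Σ Wₕ·x̄ₕ = 0.1765·139.65 + 0.0471·130.56 + 0.2657·129.43 + 0.1882·129.84 + 0.0630·118.29 + 0.2596·128.91 ≈ 130.5282...
→ 130.53.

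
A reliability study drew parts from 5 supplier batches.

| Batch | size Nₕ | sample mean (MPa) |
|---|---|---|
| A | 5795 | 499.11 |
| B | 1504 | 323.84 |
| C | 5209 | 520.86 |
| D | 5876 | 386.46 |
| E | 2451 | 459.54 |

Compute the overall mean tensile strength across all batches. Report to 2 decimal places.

x̄_st = (Σ Nₕx̄ₕ) / (Σ Nₕ) = (5795·499.11 + 1504·323.84 + 5209·520.86 + 5876·386.46 + 2451·459.54) / 20835
= 9489729.05 / 20835 = 455.4706... → 455.47.

455.47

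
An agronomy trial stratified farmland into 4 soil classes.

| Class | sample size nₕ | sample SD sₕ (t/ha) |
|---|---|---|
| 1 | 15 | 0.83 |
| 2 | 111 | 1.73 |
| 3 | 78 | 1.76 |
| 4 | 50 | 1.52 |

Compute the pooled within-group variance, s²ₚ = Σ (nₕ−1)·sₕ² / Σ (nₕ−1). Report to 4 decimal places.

Degrees of freedom: 14 + 110 + 77 + 49 = 250.
Σ(nₕ−1)sₕ² = 14·0.6889 + 110·2.9929 + 77·3.0976 + 49·2.3104 = 690.5884.
s²ₚ = 690.5884 / 250 = 2.762354... → 2.7624.

2.7624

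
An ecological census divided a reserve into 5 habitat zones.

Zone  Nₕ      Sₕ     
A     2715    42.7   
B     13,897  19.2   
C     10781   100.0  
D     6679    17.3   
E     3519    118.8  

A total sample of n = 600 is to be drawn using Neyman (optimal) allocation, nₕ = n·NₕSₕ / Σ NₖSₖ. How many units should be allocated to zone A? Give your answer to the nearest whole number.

A: NₕSₕ = 2715·42.7 = 115930.5
B: NₕSₕ = 13897·19.2 = 266822.4
C: NₕSₕ = 10781·100.0 = 1078100
D: NₕSₕ = 6679·17.3 = 115546.7
E: NₕSₕ = 3519·118.8 = 418057.2
Σ NₕSₕ = 1994456.8.
n_A = 600·115930.5/1994456.8 = 34.876... → 35.

35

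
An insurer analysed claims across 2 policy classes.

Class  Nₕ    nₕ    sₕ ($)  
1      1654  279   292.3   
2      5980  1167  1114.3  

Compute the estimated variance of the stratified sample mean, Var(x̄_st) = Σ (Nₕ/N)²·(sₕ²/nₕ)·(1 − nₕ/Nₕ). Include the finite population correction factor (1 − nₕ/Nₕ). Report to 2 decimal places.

537.42

N = 7634. Term for each stratum: Wₕ²sₕ²/nₕ·(1−nₕ/Nₕ).
Var(x̄_st) = 11.95053 + 525.46784 = 537.41837 → 537.42.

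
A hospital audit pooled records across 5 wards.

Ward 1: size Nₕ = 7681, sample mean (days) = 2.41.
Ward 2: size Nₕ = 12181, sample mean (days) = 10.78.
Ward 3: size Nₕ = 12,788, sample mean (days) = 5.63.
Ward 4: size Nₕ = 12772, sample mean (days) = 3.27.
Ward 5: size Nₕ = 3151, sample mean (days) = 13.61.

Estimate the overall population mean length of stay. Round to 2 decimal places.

N = 7681 + 12181 + 12788 + 12772 + 3151 = 48573.
Weight each subgroup mean by Nₕ/N and sum.
Σ Nₕx̄ₕ = 7681·2.41 + 12181·10.78 + 12788·5.63 + 12772·3.27 + 3151·13.61 = 18511.21 + 131311.18 + 71996.44 + 41764.44 + 42885.11 = 306468.38.
Divide by N: 306468.38 / 48573 = 6.3094... → 6.31.

6.31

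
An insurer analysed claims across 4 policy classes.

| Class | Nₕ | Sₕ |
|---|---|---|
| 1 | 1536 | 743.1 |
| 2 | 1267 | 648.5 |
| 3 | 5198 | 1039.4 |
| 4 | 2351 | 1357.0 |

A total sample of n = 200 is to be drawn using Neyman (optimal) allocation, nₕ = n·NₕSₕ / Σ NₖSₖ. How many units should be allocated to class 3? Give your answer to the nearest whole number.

Σ NₕSₕ = 1536·743.1 + 1267·648.5 + 5198·1039.4 + 2351·1357.0 = 10556159.3.
Share for 3: 5402801.2/10556159.3 = 0.51182.
n_3 = 200 × 0.51182 = 102.363... → 102.

102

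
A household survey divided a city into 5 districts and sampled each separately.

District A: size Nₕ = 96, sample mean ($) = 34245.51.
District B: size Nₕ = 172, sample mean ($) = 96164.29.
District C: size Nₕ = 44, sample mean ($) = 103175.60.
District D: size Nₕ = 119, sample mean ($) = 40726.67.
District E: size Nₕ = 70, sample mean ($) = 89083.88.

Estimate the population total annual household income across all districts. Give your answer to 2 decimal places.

A: 96·34245.51 = 3287568.96
B: 172·96164.29 = 16540257.88
C: 44·103175.60 = 4539726.4
D: 119·40726.67 = 4846473.73
E: 70·89083.88 = 6235871.6
τ̂ = Σ Nₕx̄ₕ = 35449898.57.

35449898.57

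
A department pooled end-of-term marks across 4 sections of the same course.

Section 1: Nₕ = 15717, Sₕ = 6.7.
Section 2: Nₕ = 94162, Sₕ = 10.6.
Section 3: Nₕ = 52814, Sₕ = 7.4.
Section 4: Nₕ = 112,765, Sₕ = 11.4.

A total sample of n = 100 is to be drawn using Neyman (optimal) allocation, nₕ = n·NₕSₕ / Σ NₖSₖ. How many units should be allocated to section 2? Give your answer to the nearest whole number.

1: NₕSₕ = 15717·6.7 = 105303.9
2: NₕSₕ = 94162·10.6 = 998117.2
3: NₕSₕ = 52814·7.4 = 390823.6
4: NₕSₕ = 112765·11.4 = 1285521
Σ NₕSₕ = 2779765.7.
n_2 = 100·998117.2/2779765.7 = 35.907... → 36.

36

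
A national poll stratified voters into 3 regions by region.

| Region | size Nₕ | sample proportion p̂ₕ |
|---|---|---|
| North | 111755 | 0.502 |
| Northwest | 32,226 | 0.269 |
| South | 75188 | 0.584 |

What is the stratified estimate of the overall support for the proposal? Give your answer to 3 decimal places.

Wₕ = Nₕ/N with N = 219169: 0.5099, 0.1470, 0.3431.
p̂_st = 0.5099·0.502 + 0.1470·0.269 + 0.3431·0.584 ≈ 0.49587... → 0.496.

0.496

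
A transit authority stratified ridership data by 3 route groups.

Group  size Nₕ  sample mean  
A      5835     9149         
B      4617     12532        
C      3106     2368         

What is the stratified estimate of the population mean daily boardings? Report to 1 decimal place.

x̄_st = (Σ Nₕx̄ₕ) / (Σ Nₕ) = (5835·9149 + 4617·12532 + 3106·2368) / 13558
= 118599667 / 13558 = 8747.578... → 8747.6.

8747.6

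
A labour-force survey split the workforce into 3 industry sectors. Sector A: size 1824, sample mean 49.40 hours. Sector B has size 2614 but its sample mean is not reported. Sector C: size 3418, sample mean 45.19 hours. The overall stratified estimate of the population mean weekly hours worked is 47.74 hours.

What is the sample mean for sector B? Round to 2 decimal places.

49.92

Σ Nₕx̄ₕ = N·μ, so 2614·x̄_B = 7856·47.74 − (1824·49.40 + 3418·45.19).
= 375045.44 − 244565.02 = 130480.42.
x̄_B = 130480.42 / 2614 = 49.9160... → 49.92.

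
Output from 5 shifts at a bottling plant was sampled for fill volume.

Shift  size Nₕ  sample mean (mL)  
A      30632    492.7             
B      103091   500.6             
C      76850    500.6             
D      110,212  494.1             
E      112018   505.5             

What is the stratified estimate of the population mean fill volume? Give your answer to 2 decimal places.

x̄_st = (Σ Nₕx̄ₕ) / (Σ Nₕ) = (30632·492.7 + 103091·500.6 + 76850·500.6 + 110212·494.1 + 112018·505.5) / 432803
= 216251699.2 / 432803 = 499.6539... → 499.65.

499.65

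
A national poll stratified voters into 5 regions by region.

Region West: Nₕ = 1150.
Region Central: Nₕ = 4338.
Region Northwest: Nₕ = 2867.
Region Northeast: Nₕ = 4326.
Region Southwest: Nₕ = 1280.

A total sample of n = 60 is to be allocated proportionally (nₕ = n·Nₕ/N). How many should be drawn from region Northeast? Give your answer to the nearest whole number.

N = 1150 + 4338 + 2867 + 4326 + 1280 = 13961.
n_Northeast = 60·4326/13961 = 18.592... → 19.

19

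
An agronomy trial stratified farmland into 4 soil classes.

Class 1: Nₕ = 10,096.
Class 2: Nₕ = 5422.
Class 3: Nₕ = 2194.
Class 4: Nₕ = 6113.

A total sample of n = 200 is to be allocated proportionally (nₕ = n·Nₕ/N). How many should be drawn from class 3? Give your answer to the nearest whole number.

18

N = 10096 + 5422 + 2194 + 6113 = 23825.
n_3 = 200·2194/23825 = 18.418... → 18.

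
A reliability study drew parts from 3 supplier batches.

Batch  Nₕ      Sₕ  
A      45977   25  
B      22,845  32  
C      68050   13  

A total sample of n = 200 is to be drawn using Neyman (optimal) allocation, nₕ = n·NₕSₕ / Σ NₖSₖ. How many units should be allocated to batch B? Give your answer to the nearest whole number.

Σ NₕSₕ = 45977·25 + 22845·32 + 68050·13 = 2765115.
Share for B: 731040/2765115 = 0.26438.
n_B = 200 × 0.26438 = 52.876... → 53.

53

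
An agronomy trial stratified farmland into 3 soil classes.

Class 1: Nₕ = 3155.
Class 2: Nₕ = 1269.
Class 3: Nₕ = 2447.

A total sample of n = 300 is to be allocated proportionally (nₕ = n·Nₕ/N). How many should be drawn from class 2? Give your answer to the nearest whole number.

55

N = 3155 + 1269 + 2447 = 6871.
n_2 = 300·1269/6871 = 55.407... → 55.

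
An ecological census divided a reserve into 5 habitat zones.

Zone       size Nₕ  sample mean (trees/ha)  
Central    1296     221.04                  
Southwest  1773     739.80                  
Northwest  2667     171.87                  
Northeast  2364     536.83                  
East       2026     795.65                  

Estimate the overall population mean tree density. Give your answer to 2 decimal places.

487.61

N = 10126; weights Wₕ = Nₕ/N = (0.1280, 0.1751, 0.2634, 0.2335, 0.2001).
x̄_st = Σ Wₕ·x̄ₕ = 0.1280·221.04 + 0.1751·739.80 + 0.2634·171.87 + 0.2335·536.83 + 0.2001·795.65 ≈ 487.6124...
→ 487.61.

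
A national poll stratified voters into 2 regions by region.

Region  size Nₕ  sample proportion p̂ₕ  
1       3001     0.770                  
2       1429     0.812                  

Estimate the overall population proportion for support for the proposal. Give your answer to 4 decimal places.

N = 3001 + 1429 = 4430.
Overall proportion = Σ (Nₕ/N)·p̂ₕ.
Σ Nₕp̂ₕ = 2310.77 + 1160.348 = 3471.118.
3471.118 / 4430 = 0.783548... → 0.7835.

0.7835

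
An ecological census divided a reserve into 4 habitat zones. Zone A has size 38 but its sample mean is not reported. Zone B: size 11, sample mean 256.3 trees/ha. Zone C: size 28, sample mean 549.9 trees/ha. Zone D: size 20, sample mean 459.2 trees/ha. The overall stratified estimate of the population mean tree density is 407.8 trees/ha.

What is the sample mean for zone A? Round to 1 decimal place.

Σ Nₕx̄ₕ = N·μ, so 38·x̄_A = 97·407.8 − (11·256.3 + 28·549.9 + 20·459.2).
= 39556.6 − 27400.5 = 12156.1.
x̄_A = 12156.1 / 38 = 319.897... → 319.9.

319.9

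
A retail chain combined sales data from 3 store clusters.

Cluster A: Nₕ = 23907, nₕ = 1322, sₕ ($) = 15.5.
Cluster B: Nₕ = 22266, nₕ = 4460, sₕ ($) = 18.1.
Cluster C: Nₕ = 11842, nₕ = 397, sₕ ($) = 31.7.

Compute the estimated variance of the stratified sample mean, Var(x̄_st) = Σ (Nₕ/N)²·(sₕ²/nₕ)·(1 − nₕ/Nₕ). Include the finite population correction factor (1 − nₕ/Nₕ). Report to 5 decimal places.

N = 58015; Wₕ = Nₕ/N.
cluster A: (23907/58015)²·15.5²/1322·(1 − 1322/23907) = 0.02915389
cluster B: (22266/58015)²·18.1²/4460·(1 − 4460/22266) = 0.00865267
cluster C: (11842/58015)²·31.7²/397·(1 − 397/11842) = 0.10192677
Sum = 0.13973334 → 0.13973.

0.13973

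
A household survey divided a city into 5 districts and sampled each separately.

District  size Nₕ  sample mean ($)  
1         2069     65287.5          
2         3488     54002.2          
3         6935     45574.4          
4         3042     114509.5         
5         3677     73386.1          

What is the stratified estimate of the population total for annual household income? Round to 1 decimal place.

1257676563.8

1: 2069·65287.5 = 135079837.5
2: 3488·54002.2 = 188359673.6
3: 6935·45574.4 = 316058464
4: 3042·114509.5 = 348337899
5: 3677·73386.1 = 269840689.7
τ̂ = Σ Nₕx̄ₕ = 1257676563.8.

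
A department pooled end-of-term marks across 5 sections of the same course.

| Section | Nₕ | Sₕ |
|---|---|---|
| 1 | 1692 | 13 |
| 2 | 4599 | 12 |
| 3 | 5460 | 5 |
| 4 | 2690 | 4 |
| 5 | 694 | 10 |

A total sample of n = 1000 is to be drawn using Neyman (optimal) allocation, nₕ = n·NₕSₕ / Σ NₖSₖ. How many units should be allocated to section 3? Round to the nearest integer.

223

Σ NₕSₕ = 1692·13 + 4599·12 + 5460·5 + 2690·4 + 694·10 = 122184.
Share for 3: 27300/122184 = 0.22343.
n_3 = 1000 × 0.22343 = 223.434... → 223.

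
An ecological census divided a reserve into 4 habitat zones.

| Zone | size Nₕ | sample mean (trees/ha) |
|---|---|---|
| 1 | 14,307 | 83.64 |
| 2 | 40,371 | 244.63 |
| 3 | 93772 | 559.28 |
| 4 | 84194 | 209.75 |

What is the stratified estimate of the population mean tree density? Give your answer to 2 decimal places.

348.93

x̄_st = (Σ Nₕx̄ₕ) / (Σ Nₕ) = (14307·83.64 + 40371·244.63 + 93772·559.28 + 84194·209.75) / 232644
= 81177090.87 / 232644 = 348.9327... → 348.93.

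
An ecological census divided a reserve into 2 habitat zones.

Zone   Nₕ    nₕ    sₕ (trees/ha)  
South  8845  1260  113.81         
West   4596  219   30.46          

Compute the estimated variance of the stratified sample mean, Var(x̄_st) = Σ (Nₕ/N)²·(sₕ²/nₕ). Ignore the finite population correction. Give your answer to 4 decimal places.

4.9470

N = 13441. Term for each stratum: Wₕ²sₕ²/nₕ.
Var(x̄_st) = 4.4516685 + 0.4953504 = 4.9470189 → 4.9470.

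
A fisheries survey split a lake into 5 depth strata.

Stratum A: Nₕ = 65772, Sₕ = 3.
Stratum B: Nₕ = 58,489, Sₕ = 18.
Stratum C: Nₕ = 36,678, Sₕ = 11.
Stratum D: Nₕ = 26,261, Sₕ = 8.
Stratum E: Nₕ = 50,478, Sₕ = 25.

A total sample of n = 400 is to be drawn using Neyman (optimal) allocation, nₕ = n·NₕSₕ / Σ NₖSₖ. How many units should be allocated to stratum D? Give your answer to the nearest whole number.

27

A: NₕSₕ = 65772·3 = 197316
B: NₕSₕ = 58489·18 = 1052802
C: NₕSₕ = 36678·11 = 403458
D: NₕSₕ = 26261·8 = 210088
E: NₕSₕ = 50478·25 = 1261950
Σ NₕSₕ = 3125614.
n_D = 400·210088/3125614 = 26.886... → 27.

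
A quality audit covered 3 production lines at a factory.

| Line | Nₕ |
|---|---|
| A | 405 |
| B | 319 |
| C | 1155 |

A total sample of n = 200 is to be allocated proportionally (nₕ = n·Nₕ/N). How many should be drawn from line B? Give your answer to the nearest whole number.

34

N = 405 + 319 + 1155 = 1879.
n_B = 200·319/1879 = 33.954... → 34.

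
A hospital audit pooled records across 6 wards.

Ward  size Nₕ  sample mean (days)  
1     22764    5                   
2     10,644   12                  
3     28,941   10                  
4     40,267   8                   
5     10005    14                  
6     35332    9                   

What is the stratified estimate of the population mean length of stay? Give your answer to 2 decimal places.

N = 147953; weights Wₕ = Nₕ/N = (0.1539, 0.0719, 0.1956, 0.2722, 0.0676, 0.2388).
x̄_st = Σ Wₕ·x̄ₕ = 0.1539·5 + 0.0719·12 + 0.1956·10 + 0.2722·8 + 0.0676·14 + 0.2388·9 ≈ 8.8619...
→ 8.86.

8.86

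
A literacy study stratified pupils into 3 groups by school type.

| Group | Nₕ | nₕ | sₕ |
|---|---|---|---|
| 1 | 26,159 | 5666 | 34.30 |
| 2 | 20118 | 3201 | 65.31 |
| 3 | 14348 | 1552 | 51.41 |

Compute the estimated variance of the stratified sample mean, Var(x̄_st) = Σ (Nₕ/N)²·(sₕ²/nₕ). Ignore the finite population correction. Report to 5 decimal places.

N = 60625. Term for each stratum: Wₕ²sₕ²/nₕ.
Var(x̄_st) = 0.03865898 + 0.14673705 + 0.09538558 = 0.28078162 → 0.28078.

0.28078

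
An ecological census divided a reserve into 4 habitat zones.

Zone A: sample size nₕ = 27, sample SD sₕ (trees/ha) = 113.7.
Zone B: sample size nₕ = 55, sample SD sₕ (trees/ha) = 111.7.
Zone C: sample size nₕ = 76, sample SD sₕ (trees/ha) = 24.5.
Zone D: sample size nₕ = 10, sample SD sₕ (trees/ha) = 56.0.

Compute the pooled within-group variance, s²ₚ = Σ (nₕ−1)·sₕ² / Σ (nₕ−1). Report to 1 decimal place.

A: (27−1)·113.7² = 26·12927.69 = 336119.94
B: (55−1)·111.7² = 54·12476.89 = 673752.06
C: (76−1)·24.5² = 75·600.25 = 45018.75
D: (10−1)·56.0² = 9·3136 = 28224
Numerator = 1083114.75; denominator = Σ(nₕ−1) = 164.
s²ₚ = 1083114.75/164 = 6604.358... → 6604.4.

6604.4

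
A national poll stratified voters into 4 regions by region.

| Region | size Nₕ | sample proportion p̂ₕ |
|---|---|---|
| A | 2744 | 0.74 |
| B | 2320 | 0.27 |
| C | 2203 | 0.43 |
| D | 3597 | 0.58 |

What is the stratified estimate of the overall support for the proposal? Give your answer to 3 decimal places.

0.524

N = 2744 + 2320 + 2203 + 3597 = 10864.
Overall proportion = Σ (Nₕ/N)·p̂ₕ.
Σ Nₕp̂ₕ = 2030.56 + 626.4 + 947.29 + 2086.26 = 5690.51.
5690.51 / 10864 = 0.52380... → 0.524.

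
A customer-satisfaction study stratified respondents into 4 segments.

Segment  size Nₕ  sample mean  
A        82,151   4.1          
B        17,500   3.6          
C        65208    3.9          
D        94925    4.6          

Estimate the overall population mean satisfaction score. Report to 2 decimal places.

4.20

N = 259784; weights Wₕ = Nₕ/N = (0.3162, 0.0674, 0.2510, 0.3654).
x̄_st = Σ Wₕ·x̄ₕ = 0.3162·4.1 + 0.0674·3.6 + 0.2510·3.9 + 0.3654·4.6 ≈ 4.1988...
→ 4.20.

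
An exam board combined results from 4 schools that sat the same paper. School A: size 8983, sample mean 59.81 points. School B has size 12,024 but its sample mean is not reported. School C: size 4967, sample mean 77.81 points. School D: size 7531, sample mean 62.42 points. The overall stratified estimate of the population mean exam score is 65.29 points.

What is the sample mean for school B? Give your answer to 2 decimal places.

N = 8983 + 12024 + 4967 + 7531 = 33505.
Overall total = μ·N = 65.29·33505 = 2187541.45.
Subtract the known strata: 8983·59.81 + 4967·77.81 + 7531·62.42 = 1393840.52.
Remaining total for school B: 2187541.45 − 1393840.52 = 793700.93.
Divide by its size: 793700.93 / 12024 = 66.0097... → 66.01.

66.01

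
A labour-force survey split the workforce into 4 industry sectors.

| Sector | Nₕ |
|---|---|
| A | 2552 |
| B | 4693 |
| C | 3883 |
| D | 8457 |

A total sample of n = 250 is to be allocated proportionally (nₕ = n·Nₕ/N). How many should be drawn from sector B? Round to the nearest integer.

N = 2552 + 4693 + 3883 + 8457 = 19585.
n_B = 250·4693/19585 = 59.906... → 60.

60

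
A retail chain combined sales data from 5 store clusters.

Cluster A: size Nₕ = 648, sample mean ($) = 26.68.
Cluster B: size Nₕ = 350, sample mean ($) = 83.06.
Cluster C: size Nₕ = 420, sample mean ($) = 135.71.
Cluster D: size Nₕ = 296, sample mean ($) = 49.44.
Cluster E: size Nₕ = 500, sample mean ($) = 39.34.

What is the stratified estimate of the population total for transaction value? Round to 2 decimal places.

Population total = Σ Nₕ·x̄ₕ (each stratum's size times its mean).
648·26.68 + 350·83.06 + 420·135.71 + 296·49.44 + 500·39.34 = 17288.64 + 29071 + 56998.2 + 14634.24 + 19670 = 137662.08.

137662.08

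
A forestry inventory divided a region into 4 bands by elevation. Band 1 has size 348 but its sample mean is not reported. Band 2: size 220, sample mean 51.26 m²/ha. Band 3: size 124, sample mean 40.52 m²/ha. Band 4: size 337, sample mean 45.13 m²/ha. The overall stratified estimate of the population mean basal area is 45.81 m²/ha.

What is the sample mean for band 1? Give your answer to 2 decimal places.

N = 348 + 220 + 124 + 337 = 1029.
Overall total = μ·N = 45.81·1029 = 47138.49.
Subtract the known strata: 220·51.26 + 124·40.52 + 337·45.13 = 31510.49.
Remaining total for band 1: 47138.49 − 31510.49 = 15628.
Divide by its size: 15628 / 348 = 44.9080... → 44.91.

44.91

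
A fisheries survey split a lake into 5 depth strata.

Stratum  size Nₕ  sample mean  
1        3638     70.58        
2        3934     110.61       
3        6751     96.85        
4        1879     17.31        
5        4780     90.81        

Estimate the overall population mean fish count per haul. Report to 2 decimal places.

86.38

N = 3638 + 3934 + 6751 + 1879 + 4780 = 20982.
Weight each subgroup mean by Nₕ/N and sum.
Σ Nₕx̄ₕ = 3638·70.58 + 3934·110.61 + 6751·96.85 + 1879·17.31 + 4780·90.81 = 256770.04 + 435139.74 + 653834.35 + 32525.49 + 434071.8 = 1812341.42.
Divide by N: 1812341.42 / 20982 = 86.3760... → 86.38.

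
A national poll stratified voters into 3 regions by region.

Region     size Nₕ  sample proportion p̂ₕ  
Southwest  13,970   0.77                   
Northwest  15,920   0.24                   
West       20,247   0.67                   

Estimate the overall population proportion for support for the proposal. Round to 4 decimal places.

0.5613

N = 13970 + 15920 + 20247 = 50137.
Overall proportion = Σ (Nₕ/N)·p̂ₕ.
Σ Nₕp̂ₕ = 10756.9 + 3820.8 + 13565.49 = 28143.19.
28143.19 / 50137 = 0.561326... → 0.5613.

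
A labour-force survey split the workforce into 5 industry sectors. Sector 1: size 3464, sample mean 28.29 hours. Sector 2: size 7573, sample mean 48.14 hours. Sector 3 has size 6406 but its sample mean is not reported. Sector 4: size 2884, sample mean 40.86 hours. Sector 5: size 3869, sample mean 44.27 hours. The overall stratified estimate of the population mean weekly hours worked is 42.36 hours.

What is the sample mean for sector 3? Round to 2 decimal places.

42.66

N = 3464 + 7573 + 6406 + 2884 + 3869 = 24196.
Overall total = μ·N = 42.36·24196 = 1024942.56.
Subtract the known strata: 3464·28.29 + 7573·48.14 + 2884·40.86 + 3869·44.27 = 751681.65.
Remaining total for sector 3: 1024942.56 − 751681.65 = 273260.91.
Divide by its size: 273260.91 / 6406 = 42.6570... → 42.66.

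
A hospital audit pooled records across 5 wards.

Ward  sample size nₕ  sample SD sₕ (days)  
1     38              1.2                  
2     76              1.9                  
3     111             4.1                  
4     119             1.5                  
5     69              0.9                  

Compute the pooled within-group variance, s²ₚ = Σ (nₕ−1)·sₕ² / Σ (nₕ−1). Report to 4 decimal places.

Degrees of freedom: 37 + 75 + 110 + 118 + 68 = 408.
Σ(nₕ−1)sₕ² = 37·1.44 + 75·3.61 + 110·16.81 + 118·2.25 + 68·0.81 = 2493.71.
s²ₚ = 2493.71 / 408 = 6.112034... → 6.1120.

6.1120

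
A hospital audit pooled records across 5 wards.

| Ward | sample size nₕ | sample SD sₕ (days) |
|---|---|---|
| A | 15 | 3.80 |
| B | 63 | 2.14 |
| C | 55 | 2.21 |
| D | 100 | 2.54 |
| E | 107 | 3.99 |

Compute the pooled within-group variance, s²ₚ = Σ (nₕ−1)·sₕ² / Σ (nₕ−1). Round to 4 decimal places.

9.1823

A: (15−1)·3.80² = 14·14.44 = 202.16
B: (63−1)·2.14² = 62·4.5796 = 283.9352
C: (55−1)·2.21² = 54·4.8841 = 263.7414
D: (100−1)·2.54² = 99·6.4516 = 638.7084
E: (107−1)·3.99² = 106·15.9201 = 1687.5306
Numerator = 3076.0756; denominator = Σ(nₕ−1) = 335.
s²ₚ = 3076.0756/335 = 9.182315... → 9.1823.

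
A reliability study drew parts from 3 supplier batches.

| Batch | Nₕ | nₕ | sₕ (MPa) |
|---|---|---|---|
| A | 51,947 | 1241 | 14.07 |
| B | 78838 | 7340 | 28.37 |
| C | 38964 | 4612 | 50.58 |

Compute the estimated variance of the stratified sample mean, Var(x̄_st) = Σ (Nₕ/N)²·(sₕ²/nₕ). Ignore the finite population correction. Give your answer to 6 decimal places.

N = 169749; Wₕ = Nₕ/N.
batch A: (51947/169749)²·14.07²/1241 = 0.014939047
batch B: (78838/169749)²·28.37²/7340 = 0.023652626
batch C: (38964/169749)²·50.58²/4612 = 0.029226780
Sum = 0.067818453 → 0.067818.

0.067818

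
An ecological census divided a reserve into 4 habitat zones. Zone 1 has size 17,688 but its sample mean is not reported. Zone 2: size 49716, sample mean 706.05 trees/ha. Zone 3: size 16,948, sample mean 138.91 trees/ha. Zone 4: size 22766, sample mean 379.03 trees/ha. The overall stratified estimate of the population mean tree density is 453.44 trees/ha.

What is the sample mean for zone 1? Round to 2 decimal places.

140.57

N = 17688 + 49716 + 16948 + 22766 = 107118.
Overall total = μ·N = 453.44·107118 = 48571585.92.
Subtract the known strata: 49716·706.05 + 16948·138.91 + 22766·379.03 = 46085225.46.
Remaining total for zone 1: 48571585.92 − 46085225.46 = 2486360.46.
Divide by its size: 2486360.46 / 17688 = 140.5676... → 140.57.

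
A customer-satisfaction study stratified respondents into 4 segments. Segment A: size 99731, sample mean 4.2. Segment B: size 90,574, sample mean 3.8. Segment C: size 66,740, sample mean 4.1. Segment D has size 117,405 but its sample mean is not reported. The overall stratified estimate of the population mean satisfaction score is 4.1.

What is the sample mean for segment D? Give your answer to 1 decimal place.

4.2

Σ Nₕx̄ₕ = N·μ, so 117405·x̄_D = 374450·4.1 − (99731·4.2 + 90574·3.8 + 66740·4.1).
= 1535245 − 1036685.4 = 498559.6.
x̄_D = 498559.6 / 117405 = 4.246... → 4.2.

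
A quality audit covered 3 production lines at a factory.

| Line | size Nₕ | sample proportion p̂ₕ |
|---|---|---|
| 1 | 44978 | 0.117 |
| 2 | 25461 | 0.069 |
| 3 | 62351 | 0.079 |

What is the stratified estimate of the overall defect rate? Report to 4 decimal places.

0.0900

Wₕ = Nₕ/N with N = 132790: 0.3387, 0.1917, 0.4695.
p̂_st = 0.3387·0.117 + 0.1917·0.069 + 0.4695·0.079 ≈ 0.089954... → 0.0900.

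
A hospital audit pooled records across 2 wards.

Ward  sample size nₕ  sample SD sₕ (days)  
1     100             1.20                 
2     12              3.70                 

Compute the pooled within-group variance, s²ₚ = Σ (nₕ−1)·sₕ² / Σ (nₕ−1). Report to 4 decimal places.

Degrees of freedom: 99 + 11 = 110.
Σ(nₕ−1)sₕ² = 99·1.44 + 11·13.69 = 293.15.
s²ₚ = 293.15 / 110 = 2.665 → 2.6650.

2.6650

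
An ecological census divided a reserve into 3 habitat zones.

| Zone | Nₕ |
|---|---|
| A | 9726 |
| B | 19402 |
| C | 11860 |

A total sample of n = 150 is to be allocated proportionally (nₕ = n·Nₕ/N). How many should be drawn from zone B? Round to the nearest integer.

N = 9726 + 19402 + 11860 = 40988.
n_B = 150·19402/40988 = 71.004... → 71.

71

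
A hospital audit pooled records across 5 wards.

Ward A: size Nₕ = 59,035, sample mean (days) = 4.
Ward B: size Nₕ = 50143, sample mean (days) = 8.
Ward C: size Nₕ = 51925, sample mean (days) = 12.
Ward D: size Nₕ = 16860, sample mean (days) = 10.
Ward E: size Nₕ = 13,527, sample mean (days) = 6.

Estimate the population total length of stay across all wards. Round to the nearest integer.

Population total = Σ Nₕ·x̄ₕ (each stratum's size times its mean).
59035·4 + 50143·8 + 51925·12 + 16860·10 + 13527·6 = 236140 + 401144 + 623100 + 168600 + 81162 = 1510146.

1510146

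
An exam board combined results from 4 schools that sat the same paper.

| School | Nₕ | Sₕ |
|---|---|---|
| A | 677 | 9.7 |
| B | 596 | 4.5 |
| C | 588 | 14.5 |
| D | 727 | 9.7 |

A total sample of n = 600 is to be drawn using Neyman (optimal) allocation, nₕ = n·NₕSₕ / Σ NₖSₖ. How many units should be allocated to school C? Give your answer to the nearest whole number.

Σ NₕSₕ = 677·9.7 + 596·4.5 + 588·14.5 + 727·9.7 = 24826.8.
Share for C: 8526/24826.8 = 0.34342.
n_C = 600 × 0.34342 = 206.052... → 206.

206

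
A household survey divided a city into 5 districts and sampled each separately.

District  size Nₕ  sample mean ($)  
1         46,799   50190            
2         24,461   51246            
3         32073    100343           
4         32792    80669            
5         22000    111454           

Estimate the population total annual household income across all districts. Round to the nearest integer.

11917957103

1: 46799·50190 = 2348841810
2: 24461·51246 = 1253528406
3: 32073·100343 = 3218301039
4: 32792·80669 = 2645297848
5: 22000·111454 = 2451988000
τ̂ = Σ Nₕx̄ₕ = 11917957103.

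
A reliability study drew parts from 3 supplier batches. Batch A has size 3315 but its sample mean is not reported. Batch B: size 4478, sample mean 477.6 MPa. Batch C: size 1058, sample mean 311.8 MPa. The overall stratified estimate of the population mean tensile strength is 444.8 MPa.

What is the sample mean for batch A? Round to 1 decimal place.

Σ Nₕx̄ₕ = N·μ, so 3315·x̄_A = 8851·444.8 − (4478·477.6 + 1058·311.8).
= 3936924.8 − 2468577.2 = 1468347.6.
x̄_A = 1468347.6 / 3315 = 442.940... → 442.9.

442.9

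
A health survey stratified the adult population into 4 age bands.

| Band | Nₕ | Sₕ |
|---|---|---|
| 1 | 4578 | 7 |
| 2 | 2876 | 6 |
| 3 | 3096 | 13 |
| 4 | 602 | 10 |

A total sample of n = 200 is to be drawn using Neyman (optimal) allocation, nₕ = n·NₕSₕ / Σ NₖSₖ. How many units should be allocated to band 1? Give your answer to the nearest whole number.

1: NₕSₕ = 4578·7 = 32046
2: NₕSₕ = 2876·6 = 17256
3: NₕSₕ = 3096·13 = 40248
4: NₕSₕ = 602·10 = 6020
Σ NₕSₕ = 95570.
n_1 = 200·32046/95570 = 67.063... → 67.

67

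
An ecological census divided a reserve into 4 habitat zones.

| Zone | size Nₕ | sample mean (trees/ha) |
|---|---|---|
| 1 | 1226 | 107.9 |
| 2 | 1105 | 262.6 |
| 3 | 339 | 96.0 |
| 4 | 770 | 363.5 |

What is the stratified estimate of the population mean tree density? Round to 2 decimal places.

213.63

N = 1226 + 1105 + 339 + 770 = 3440.
The stratified mean weights each stratum mean by its population share Nₕ/N.
Σ Nₕx̄ₕ = 1226·107.9 + 1105·262.6 + 339·96.0 + 770·363.5 = 132285.4 + 290173 + 32544 + 279895 = 734897.4.
Divide by N: 734897.4 / 3440 = 213.6330... → 213.63.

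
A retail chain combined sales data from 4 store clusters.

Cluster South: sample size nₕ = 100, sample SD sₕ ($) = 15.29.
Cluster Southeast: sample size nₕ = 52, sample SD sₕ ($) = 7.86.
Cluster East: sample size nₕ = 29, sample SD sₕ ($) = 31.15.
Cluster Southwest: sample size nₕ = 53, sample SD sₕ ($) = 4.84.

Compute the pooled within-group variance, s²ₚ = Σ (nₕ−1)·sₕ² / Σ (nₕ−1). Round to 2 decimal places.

Degrees of freedom: 99 + 51 + 28 + 52 = 230.
Σ(nₕ−1)sₕ² = 99·233.7841 + 51·61.7796 + 28·970.3225 + 52·23.4256 = 54682.5467.
s²ₚ = 54682.5467 / 230 = 237.7502... → 237.75.

237.75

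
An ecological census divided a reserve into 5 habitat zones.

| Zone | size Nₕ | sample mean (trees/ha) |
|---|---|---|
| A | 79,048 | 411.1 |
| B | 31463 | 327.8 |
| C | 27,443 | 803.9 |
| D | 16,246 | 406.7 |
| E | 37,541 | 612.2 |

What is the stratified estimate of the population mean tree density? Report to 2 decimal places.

x̄_st = (Σ Nₕx̄ₕ) / (Σ Nₕ) = (79048·411.1 + 31463·327.8 + 27443·803.9 + 16246·406.7 + 37541·612.2) / 191741
= 94461480.3 / 191741 = 492.6514... → 492.65.

492.65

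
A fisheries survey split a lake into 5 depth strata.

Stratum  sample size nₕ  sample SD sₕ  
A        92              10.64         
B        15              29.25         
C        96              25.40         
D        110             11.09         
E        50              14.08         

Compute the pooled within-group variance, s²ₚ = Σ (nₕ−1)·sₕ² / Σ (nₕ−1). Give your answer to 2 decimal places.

A: (92−1)·10.64² = 91·113.2096 = 10302.0736
B: (15−1)·29.25² = 14·855.5625 = 11977.875
C: (96−1)·25.40² = 95·645.16 = 61290.2
D: (110−1)·11.09² = 109·122.9881 = 13405.7029
E: (50−1)·14.08² = 49·198.2464 = 9714.0736
Numerator = 106689.9251; denominator = Σ(nₕ−1) = 358.
s²ₚ = 106689.9251/358 = 298.0166... → 298.02.

298.02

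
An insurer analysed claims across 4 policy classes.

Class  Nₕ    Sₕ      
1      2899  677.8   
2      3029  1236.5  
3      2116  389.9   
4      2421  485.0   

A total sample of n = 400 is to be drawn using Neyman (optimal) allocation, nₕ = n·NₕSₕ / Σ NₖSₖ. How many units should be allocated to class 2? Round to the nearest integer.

194

Σ NₕSₕ = 2899·677.8 + 3029·1236.5 + 2116·389.9 + 2421·485.0 = 7709514.1.
Share for 2: 3745358.5/7709514.1 = 0.48581.
n_2 = 400 × 0.48581 = 194.324... → 194.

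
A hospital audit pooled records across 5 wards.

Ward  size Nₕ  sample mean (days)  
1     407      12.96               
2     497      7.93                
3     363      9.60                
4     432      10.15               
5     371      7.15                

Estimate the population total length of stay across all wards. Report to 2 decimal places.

19738.18

1: 407·12.96 = 5274.72
2: 497·7.93 = 3941.21
3: 363·9.60 = 3484.8
4: 432·10.15 = 4384.8
5: 371·7.15 = 2652.65
τ̂ = Σ Nₕx̄ₕ = 19738.18.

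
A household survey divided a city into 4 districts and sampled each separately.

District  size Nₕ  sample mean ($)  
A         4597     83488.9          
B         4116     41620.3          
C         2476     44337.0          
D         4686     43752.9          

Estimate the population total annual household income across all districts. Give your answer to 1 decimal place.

Population total = Σ Nₕ·x̄ₕ (each stratum's size times its mean).
4597·83488.9 + 4116·41620.3 + 2476·44337.0 + 4686·43752.9 = 383798473.3 + 171309154.8 + 109778412 + 205026089.4 = 869912129.5.

869912129.5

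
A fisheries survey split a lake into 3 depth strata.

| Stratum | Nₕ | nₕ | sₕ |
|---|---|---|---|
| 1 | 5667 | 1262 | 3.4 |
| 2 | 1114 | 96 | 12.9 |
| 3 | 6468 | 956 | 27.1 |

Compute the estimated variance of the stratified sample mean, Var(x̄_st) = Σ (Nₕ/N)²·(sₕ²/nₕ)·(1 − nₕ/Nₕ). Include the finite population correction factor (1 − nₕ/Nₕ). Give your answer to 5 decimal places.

0.16853

N = 13249; Wₕ = Nₕ/N.
stratum 1: (5667/13249)²·3.4²/1262·(1 − 1262/5667) = 0.00130266
stratum 2: (1114/13249)²·12.9²/96·(1 − 96/1114) = 0.01119889
stratum 3: (6468/13249)²·27.1²/956·(1 − 956/6468) = 0.15602483
Sum = 0.16852638 → 0.16853.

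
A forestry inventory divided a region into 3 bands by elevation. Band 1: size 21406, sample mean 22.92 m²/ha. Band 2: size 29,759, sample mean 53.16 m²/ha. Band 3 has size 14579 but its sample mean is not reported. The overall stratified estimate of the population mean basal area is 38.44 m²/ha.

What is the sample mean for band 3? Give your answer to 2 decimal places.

31.18

N = 21406 + 29759 + 14579 = 65744.
Overall total = μ·N = 38.44·65744 = 2527199.36.
Subtract the known strata: 21406·22.92 + 29759·53.16 = 2072613.96.
Remaining total for band 3: 2527199.36 − 2072613.96 = 454585.4.
Divide by its size: 454585.4 / 14579 = 31.1808... → 31.18.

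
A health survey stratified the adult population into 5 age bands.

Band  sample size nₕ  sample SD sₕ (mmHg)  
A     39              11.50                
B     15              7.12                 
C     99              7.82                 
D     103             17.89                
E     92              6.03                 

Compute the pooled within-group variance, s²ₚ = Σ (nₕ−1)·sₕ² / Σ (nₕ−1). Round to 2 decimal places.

Degrees of freedom: 38 + 14 + 98 + 102 + 91 = 343.
Σ(nₕ−1)sₕ² = 38·132.25 + 14·50.6944 + 98·61.1524 + 102·320.0521 + 91·36.3609 = 47682.3129.
s²ₚ = 47682.3129 / 343 = 139.0155... → 139.02.

139.02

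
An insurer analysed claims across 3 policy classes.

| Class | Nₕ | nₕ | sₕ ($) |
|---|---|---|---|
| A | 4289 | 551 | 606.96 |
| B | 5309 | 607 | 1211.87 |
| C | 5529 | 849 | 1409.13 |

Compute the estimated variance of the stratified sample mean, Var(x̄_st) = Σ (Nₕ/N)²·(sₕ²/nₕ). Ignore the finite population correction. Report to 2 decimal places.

664.22

N = 15127; Wₕ = Nₕ/N.
class A: (4289/15127)²·606.96²/551 = 53.74957
class B: (5309/15127)²·1211.87²/607 = 298.01849
class C: (5529/15127)²·1409.13²/849 = 312.45106
Sum = 664.21912 → 664.22.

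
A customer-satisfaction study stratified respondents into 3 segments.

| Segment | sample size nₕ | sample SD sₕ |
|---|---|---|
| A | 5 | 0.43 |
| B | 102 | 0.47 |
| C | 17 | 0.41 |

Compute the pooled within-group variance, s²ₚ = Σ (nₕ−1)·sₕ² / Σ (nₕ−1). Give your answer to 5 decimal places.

0.21273

Degrees of freedom: 4 + 101 + 16 = 121.
Σ(nₕ−1)sₕ² = 4·0.1849 + 101·0.2209 + 16·0.1681 = 25.7401.
s²ₚ = 25.7401 / 121 = 0.2127281... → 0.21273.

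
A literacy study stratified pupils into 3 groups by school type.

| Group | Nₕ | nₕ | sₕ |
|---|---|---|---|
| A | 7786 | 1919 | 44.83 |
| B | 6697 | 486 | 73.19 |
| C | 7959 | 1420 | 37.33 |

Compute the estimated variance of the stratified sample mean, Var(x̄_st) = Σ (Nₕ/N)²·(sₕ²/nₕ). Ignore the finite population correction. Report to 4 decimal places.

N = 22442; Wₕ = Nₕ/N.
group A: (7786/22442)²·44.83²/1919 = 0.1260574
group B: (6697/22442)²·73.19²/486 = 0.9815326
group C: (7959/22442)²·37.33²/1420 = 0.1234302
Sum = 1.2310201 → 1.2310.

1.2310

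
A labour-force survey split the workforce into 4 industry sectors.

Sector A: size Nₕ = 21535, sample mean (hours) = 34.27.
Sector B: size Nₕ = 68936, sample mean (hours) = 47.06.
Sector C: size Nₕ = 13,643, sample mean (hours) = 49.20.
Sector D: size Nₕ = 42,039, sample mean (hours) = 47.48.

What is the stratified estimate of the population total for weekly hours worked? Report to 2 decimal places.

6649379.93

A: 21535·34.27 = 738004.45
B: 68936·47.06 = 3244128.16
C: 13643·49.20 = 671235.6
D: 42039·47.48 = 1996011.72
τ̂ = Σ Nₕx̄ₕ = 6649379.93.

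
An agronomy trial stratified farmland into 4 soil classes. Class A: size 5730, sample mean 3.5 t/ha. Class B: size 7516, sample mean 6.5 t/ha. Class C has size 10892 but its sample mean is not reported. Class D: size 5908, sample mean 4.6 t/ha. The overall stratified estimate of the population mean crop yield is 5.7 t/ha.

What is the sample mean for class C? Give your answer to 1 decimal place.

Σ Nₕx̄ₕ = N·μ, so 10892·x̄_C = 30046·5.7 − (5730·3.5 + 7516·6.5 + 5908·4.6).
= 171262.2 − 96085.8 = 75176.4.
x̄_C = 75176.4 / 10892 = 6.902... → 6.9.

6.9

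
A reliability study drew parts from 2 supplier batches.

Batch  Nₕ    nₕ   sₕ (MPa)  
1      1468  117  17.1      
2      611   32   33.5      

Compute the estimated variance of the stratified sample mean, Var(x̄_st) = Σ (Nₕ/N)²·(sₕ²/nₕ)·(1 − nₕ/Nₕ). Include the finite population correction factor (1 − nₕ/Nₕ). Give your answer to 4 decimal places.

N = 2079. Term for each stratum: Wₕ²sₕ²/nₕ·(1−nₕ/Nₕ).
Var(x̄_st) = 1.1467765 + 2.8704529 = 4.0172294 → 4.0172.

4.0172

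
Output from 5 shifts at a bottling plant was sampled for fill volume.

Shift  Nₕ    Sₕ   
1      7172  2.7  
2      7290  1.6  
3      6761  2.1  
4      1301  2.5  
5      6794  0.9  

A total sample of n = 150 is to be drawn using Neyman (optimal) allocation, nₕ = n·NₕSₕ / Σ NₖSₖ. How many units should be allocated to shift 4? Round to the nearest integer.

Σ NₕSₕ = 7172·2.7 + 7290·1.6 + 6761·2.1 + 1301·2.5 + 6794·0.9 = 54593.6.
Share for 4: 3252.5/54593.6 = 0.05958.
n_4 = 150 × 0.05958 = 8.936... → 9.

9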